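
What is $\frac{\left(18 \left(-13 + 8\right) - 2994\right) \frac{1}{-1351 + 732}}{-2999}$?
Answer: $- \frac{3084}{1856381} \approx -0.0016613$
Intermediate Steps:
$\frac{\left(18 \left(-13 + 8\right) - 2994\right) \frac{1}{-1351 + 732}}{-2999} = \frac{18 \left(-5\right) - 2994}{-619} \left(- \frac{1}{2999}\right) = \left(-90 - 2994\right) \left(- \frac{1}{619}\right) \left(- \frac{1}{2999}\right) = \left(-3084\right) \left(- \frac{1}{619}\right) \left(- \frac{1}{2999}\right) = \frac{3084}{619} \left(- \frac{1}{2999}\right) = - \frac{3084}{1856381}$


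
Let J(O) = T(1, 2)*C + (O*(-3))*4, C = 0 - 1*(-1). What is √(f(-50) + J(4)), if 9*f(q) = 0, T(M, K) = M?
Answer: I*√47 ≈ 6.8557*I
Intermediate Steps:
f(q) = 0 (f(q) = (⅑)*0 = 0)
C = 1 (C = 0 + 1 = 1)
J(O) = 1 - 12*O (J(O) = 1*1 + (O*(-3))*4 = 1 - 3*O*4 = 1 - 12*O)
√(f(-50) + J(4)) = √(0 + (1 - 12*4)) = √(0 + (1 - 48)) = √(0 - 47) = √(-47) = I*√47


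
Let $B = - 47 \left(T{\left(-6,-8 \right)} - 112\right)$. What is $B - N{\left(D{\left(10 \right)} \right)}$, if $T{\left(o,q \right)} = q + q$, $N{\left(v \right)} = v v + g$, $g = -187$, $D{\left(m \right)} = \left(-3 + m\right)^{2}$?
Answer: $3802$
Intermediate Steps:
$N{\left(v \right)} = -187 + v^{2}$ ($N{\left(v \right)} = v v - 187 = v^{2} - 187 = -187 + v^{2}$)
$T{\left(o,q \right)} = 2 q$
$B = 6016$ ($B = - 47 \left(2 \left(-8\right) - 112\right) = - 47 \left(-16 - 112\right) = \left(-47\right) \left(-128\right) = 6016$)
$B - N{\left(D{\left(10 \right)} \right)} = 6016 - \left(-187 + \left(\left(-3 + 10\right)^{2}\right)^{2}\right) = 6016 - \left(-187 + \left(7^{2}\right)^{2}\right) = 6016 - \left(-187 + 49^{2}\right) = 6016 - \left(-187 + 2401\right) = 6016 - 2214 = 3802$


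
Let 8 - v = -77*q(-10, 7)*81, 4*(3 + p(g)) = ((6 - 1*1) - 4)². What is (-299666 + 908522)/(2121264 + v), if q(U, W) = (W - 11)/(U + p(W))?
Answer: 1293819/4511861 ≈ 0.28676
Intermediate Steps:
p(g) = -11/4 (p(g) = -3 + ((6 - 1*1) - 4)²/4 = -3 + ((6 - 1) - 4)²/4 = -3 + (5 - 4)²/4 = -3 + (¼)*1² = -3 + (¼)*1 = -3 + ¼ = -11/4)
q(U, W) = (-11 + W)/(-11/4 + U) (q(U, W) = (W - 11)/(U - 11/4) = (-11 + W)/(-11/4 + U))
v = 33400/17 (v = 8 - (-308*(-11 + 7)/(-11 + 4*(-10)))*81 = 8 - (-308*(-4)/(-11 - 40))*81 = 8 - (-308*(-4)/(-51))*81 = 8 - (-308*(-1)*(-4)/51)*81 = 8 - (-77*16/51)*81 = 8 - (-1232)*81/51 = 8 - 1*(-33264/17) = 8 + 33264/17 = 33400/17 ≈ 1964.7)
(-299666 + 908522)/(2121264 + v) = (-299666 + 908522)/(2121264 + 33400/17) = 608856/(36094888/17) = 608856*(17/36094888) = 1293819/4511861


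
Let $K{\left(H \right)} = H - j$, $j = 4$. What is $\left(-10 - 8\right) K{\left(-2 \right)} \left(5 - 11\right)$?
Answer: $-648$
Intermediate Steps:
$K{\left(H \right)} = -4 + H$ ($K{\left(H \right)} = H - 4 = -4 + H$)
$\left(-10 - 8\right) K{\left(-2 \right)} \left(5 - 11\right) = \left(-10 - 8\right) \left(-4 - 2\right) \left(5 - 11\right) = \left(-18\right) \left(-6\right) \left(5 - 11\right) = 108 \left(-6\right) = -648$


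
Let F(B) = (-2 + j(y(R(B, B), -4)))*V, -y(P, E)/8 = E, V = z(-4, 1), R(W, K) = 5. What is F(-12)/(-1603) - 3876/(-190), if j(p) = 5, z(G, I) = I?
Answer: 163491/8015 ≈ 20.398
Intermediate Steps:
V = 1
y(P, E) = -8*E
F(B) = 3 (F(B) = (-2 + 5)*1 = 3*1 = 3)
F(-12)/(-1603) - 3876/(-190) = 3/(-1603) - 3876/(-190) = 3*(-1/1603) - 3876*(-1/190) = -3/1603 + 102/5 = 163491/8015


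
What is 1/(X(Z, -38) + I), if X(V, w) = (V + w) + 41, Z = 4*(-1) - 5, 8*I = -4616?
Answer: -1/583 ≈ -0.0017153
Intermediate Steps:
I = -577 (I = (1/8)*(-4616) = -577)
Z = -9 (Z = -4 - 5 = -9)
X(V, w) = 41 + V + w
1/(X(Z, -38) + I) = 1/((41 - 9 - 38) - 577) = 1/(-6 - 577) = 1/(-583) = -1/583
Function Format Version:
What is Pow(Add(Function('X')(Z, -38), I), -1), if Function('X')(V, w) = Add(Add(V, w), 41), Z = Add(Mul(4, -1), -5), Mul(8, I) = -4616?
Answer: Rational(-1, 583) ≈ -0.0017153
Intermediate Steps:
I = -577 (I = Mul(Rational(1, 8), -4616) = -577)
Z = -9 (Z = Add(-4, -5) = -9)
Function('X')(V, w) = Add(41, V, w)
Pow(Add(Function('X')(Z, -38), I), -1) = Pow(Add(Add(41, -9, -38), -577), -1) = Pow(Add(-6, -577), -1) = Pow(-583, -1) = Rational(-1, 583)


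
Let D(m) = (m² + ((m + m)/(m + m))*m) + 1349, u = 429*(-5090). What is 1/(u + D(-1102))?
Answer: -1/968959 ≈ -1.0320e-6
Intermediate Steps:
u = -2183610
D(m) = 1349 + m + m² (D(m) = (m² + ((2*m)/((2*m)))*m) + 1349 = (m² + ((2*m)*(1/(2*m)))*m) + 1349 = (m² + 1*m) + 1349 = (m² + m) + 1349 = (m + m²) + 1349 = 1349 + m + m²)
1/(u + D(-1102)) = 1/(-2183610 + (1349 - 1102 + (-1102)²)) = 1/(-2183610 + (1349 - 1102 + 1214404)) = 1/(-2183610 + 1214651) = 1/(-968959) = -1/968959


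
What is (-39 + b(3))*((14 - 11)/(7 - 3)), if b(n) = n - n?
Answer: -117/4 ≈ -29.250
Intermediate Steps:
b(n) = 0
(-39 + b(3))*((14 - 11)/(7 - 3)) = (-39 + 0)*((14 - 11)/(7 - 3)) = -117/4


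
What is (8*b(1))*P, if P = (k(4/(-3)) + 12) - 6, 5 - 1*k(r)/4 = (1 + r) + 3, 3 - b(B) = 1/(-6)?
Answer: 3496/9 ≈ 388.44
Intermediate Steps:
b(B) = 19/6 (b(B) = 3 - 1/(-6) = 3 - 1*(-1/6) = 3 + 1/6 = 19/6)
k(r) = 4 - 4*r (k(r) = 20 - 4*((1 + r) + 3) = 20 - 4*(4 + r) = 20 + (-16 - 4*r) = 4 - 4*r)
P = 46/3 (P = ((4 - 16/(-3)) + 12) - 6 = ((4 - 16*(-1)/3) + 12) - 6 = ((4 - 4*(-4/3)) + 12) - 6 = ((4 + 16/3) + 12) - 6 = (28/3 + 12) - 6 = 64/3 - 6 = 46/3 ≈ 15.333)
(8*b(1))*P = (8*(19/6))*(46/3) = (76/3)*(46/3) = 3496/9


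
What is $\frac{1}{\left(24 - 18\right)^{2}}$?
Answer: $\frac{1}{36} \approx 0.027778$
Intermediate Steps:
$\frac{1}{\left(24 - 18\right)^{2}} = \frac{1}{6^{2}} = \frac{1}{36}$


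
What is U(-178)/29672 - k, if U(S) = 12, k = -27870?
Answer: 206739663/7418 ≈ 27870.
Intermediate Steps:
U(-178)/29672 - k = 12/29672 - 1*(-27870) = 12*(1/29672) + 27870 = 3/7418 + 27870 = 206739663/7418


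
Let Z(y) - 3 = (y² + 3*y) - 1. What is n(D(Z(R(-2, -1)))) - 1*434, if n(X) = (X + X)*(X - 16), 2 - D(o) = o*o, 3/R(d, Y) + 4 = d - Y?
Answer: -188389418/390625 ≈ -482.28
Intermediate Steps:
R(d, Y) = 3/(-4 + d - Y) (R(d, Y) = 3/(-4 + (d - Y)) = 3/(-4 + d - Y))
Z(y) = 2 + y² + 3*y (Z(y) = 3 + ((y² + 3*y) - 1) = 3 + (-1 + y² + 3*y) = 2 + y² + 3*y)
D(o) = 2 - o² (D(o) = 2 - o*o = 2 - o²)
n(X) = 2*X*(-16 + X) (n(X) = (2*X)*(-16 + X) = 2*X*(-16 + X))
n(D(Z(R(-2, -1)))) - 1*434 = 2*(2 - (2 + (3/(-4 - 2 - 1*(-1)))² + 3*(3/(-4 - 2 - 1*(-1))))²)*(-16 + (2 - (2 + (3/(-4 - 2 - 1*(-1)))² + 3*(3/(-4 - 2 - 1*(-1))))²)) - 1*434 = 2*(2 - (2 + (3/(-4 - 2 + 1))² + 3*(3/(-4 - 2 + 1)))²)*(-16 + (2 - (2 + (3/(-4 - 2 + 1))² + 3*(3/(-4 - 2 + 1)))²)) - 434 = 2*(2 - (2 + (3/(-5))² + 3*(3/(-5)))²)*(-16 + (2 - (2 + (3/(-5))² + 3*(3/(-5)))²)) - 434 = 2*(2 - (2 + (3*(-⅕))² + 3*(3*(-⅕)))²)*(-16 + (2 - (2 + (3*(-⅕))² + 3*(3*(-⅕)))²)) - 434 = 2*(2 - (2 + (-⅗)² + 3*(-⅗))²)*(-16 + (2 - (2 + (-⅗)² + 3*(-⅗))²)) - 434 = 2*(2 - (2 + 9/25 - 9/5)²)*(-16 + (2 - (2 + 9/25 - 9/5)²)) - 434 = 2*(2 - (14/25)²)*(-16 + (2 - (14/25)²)) - 434 = 2*(2 - 1*196/625)*(-16 + (2 - 1*196/625)) - 434 = 2*(2 - 196/625)*(-16 + (2 - 196/625)) - 434 = 2*(1054/625)*(-16 + 1054/625) - 434 = 2*(1054/625)*(-8946/625) - 434 = -18858168/390625 - 434 = -188389418/390625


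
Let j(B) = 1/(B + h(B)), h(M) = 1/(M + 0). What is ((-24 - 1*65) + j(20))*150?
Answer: -5350350/401 ≈ -13343.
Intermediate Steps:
h(M) = 1/M
j(B) = 1/(B + 1/B)
((-24 - 1*65) + j(20))*150 = ((-24 - 1*65) + 20/(1 + 20²))*150 = ((-24 - 65) + 20/(1 + 400))*150 = (-89 + 20/401)*150 = -35669/401*150 = -5350350/401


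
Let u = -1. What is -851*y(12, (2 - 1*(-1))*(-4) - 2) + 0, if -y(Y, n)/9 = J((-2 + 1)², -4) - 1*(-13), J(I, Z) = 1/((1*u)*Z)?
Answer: 405927/4 ≈ 1.0148e+5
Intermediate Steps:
J(I, Z) = -1/Z (J(I, Z) = 1/((1*(-1))*Z) = 1/(-Z) = -1/Z)
y(Y, n) = -477/4 (y(Y, n) = -9*(-1/(-4) - 1*(-13)) = -9*(-1*(-¼) + 13) = -9*(¼ + 13) = -9*53/4 = -477/4)
-851*y(12, (2 - 1*(-1))*(-4) - 2) + 0 = -851*(-477/4) + 0 = 405927/4 + 0 = 405927/4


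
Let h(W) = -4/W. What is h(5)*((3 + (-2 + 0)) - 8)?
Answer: 28/5 ≈ 5.6000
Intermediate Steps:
h(5)*((3 + (-2 + 0)) - 8) = (-4/5)*((3 + (-2 + 0)) - 8) = (-4*1/5)*((3 - 2) - 8) = -4*(1 - 8)/5 = -4/5*(-7) = 28/5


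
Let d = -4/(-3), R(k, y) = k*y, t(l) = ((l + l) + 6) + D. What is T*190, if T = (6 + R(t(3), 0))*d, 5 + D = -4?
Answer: 1520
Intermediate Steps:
D = -9 (D = -5 - 4 = -9)
t(l) = -3 + 2*l (t(l) = ((l + l) + 6) - 9 = (2*l + 6) - 9 = (6 + 2*l) - 9 = -3 + 2*l)
d = 4/3 (d = -4*(-1/3) = 4/3 ≈ 1.3333)
T = 8 (T = (6 + (-3 + 2*3)*0)*(4/3) = (6 + (-3 + 6)*0)*(4/3) = (6 + 3*0)*(4/3) = (6 + 0)*(4/3) = 6*(4/3) = 8)
T*190 = 8*190 = 1520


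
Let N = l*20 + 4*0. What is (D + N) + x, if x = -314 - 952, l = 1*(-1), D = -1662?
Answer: -2948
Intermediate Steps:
l = -1
x = -1266
N = -20 (N = -1*20 + 4*0 = -20 + 0 = -20)
(D + N) + x = (-1662 - 20) - 1266 = -1682 - 1266 = -2948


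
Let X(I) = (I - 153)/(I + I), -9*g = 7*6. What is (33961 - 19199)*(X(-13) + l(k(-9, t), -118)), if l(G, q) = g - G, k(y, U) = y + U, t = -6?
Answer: 9624824/39 ≈ 2.4679e+5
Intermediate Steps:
g = -14/3 (g = -7*6/9 = -⅑*42 = -14/3 ≈ -4.6667)
k(y, U) = U + y
l(G, q) = -14/3 - G
X(I) = (-153 + I)/(2*I) (X(I) = (-153 + I)/((2*I)) = (-153 + I)*(1/(2*I)) = (-153 + I)/(2*I))
(33961 - 19199)*(X(-13) + l(k(-9, t), -118)) = (33961 - 19199)*((½)*(-153 - 13)/(-13) + (-14/3 - (-6 - 9))) = 14762*((½)*(-1/13)*(-166) + (-14/3 - 1*(-15))) = 14762*(83/13 + (-14/3 + 15)) = 14762*(83/13 + 31/3) = 14762*(652/39) = 9624824/39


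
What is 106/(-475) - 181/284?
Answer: -116079/134900 ≈ -0.86048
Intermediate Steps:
106/(-475) - 181/284 = 106*(-1/475) - 181*1/284 = -106/475 - 181/284 = -116079/134900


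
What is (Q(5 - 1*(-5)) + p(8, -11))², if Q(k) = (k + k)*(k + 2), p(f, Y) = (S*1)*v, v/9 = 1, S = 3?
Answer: 71289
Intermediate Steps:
v = 9 (v = 9*1 = 9)
p(f, Y) = 27 (p(f, Y) = (3*1)*9 = 3*9 = 27)
Q(k) = 2*k*(2 + k) (Q(k) = (2*k)*(2 + k) = 2*k*(2 + k))
(Q(5 - 1*(-5)) + p(8, -11))² = (2*(5 - 1*(-5))*(2 + (5 - 1*(-5))) + 27)² = (2*(5 + 5)*(2 + (5 + 5)) + 27)² = (2*10*(2 + 10) + 27)² = (2*10*12 + 27)² = (240 + 27)² = 267² = 71289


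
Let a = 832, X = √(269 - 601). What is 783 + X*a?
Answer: 783 + 1664*I*√83 ≈ 783.0 + 15160.0*I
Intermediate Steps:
X = 2*I*√83 (X = √(-332) = 2*I*√83 ≈ 18.221*I)
783 + X*a = 783 + (2*I*√83)*832 = 783 + 1664*I*√83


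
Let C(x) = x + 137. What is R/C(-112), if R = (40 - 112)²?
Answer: 5184/25 ≈ 207.36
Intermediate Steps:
C(x) = 137 + x
R = 5184 (R = (-72)² = 5184)
R/C(-112) = 5184/(137 - 112) = 5184/25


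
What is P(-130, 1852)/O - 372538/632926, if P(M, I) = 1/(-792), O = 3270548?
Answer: -482487751002767/819725885925408 ≈ -0.58860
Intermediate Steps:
P(M, I) = -1/792
P(-130, 1852)/O - 372538/632926 = -1/792/3270548 - 372538/632926 = -1/792*1/3270548 - 372538*1/632926 = -1/2590274016 - 186269/316463 = -482487751002767/819725885925408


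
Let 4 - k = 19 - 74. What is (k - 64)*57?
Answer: -285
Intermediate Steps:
k = 59 (k = 4 - (19 - 74) = 4 - 1*(-55) = 4 + 55 = 59)
(k - 64)*57 = (59 - 64)*57 = -5*57 = -285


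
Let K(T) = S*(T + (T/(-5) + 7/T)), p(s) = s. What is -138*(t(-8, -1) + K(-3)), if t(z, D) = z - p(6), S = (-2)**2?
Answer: 22724/5 ≈ 4544.8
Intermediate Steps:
S = 4
t(z, D) = -6 + z (t(z, D) = z - 1*6 = z - 6 = -6 + z)
K(T) = 28/T + 16*T/5 (K(T) = 4*(T + (T/(-5) + 7/T)) = 4*(T + (T*(-1/5) + 7/T)) = 4*(T + (-T/5 + 7/T)) = 4*(T + (7/T - T/5)) = 4*(7/T + 4*T/5) = 28/T + 16*T/5)
-138*(t(-8, -1) + K(-3)) = -138*((-6 - 8) + (28/(-3) + (16/5)*(-3))) = -138*(-14 + (28*(-1/3) - 48/5)) = -138*(-14 + (-28/3 - 48/5)) = -138*(-14 - 284/15) = -138*(-494/15) = 22724/5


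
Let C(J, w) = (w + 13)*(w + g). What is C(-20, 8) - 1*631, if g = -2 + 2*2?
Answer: -421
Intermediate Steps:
g = 2 (g = -2 + 4 = 2)
C(J, w) = (2 + w)*(13 + w) (C(J, w) = (w + 13)*(w + 2) = (13 + w)*(2 + w) = (2 + w)*(13 + w))
C(-20, 8) - 1*631 = (26 + 8² + 15*8) - 1*631 = (26 + 64 + 120) - 631 = 210 - 631 = -421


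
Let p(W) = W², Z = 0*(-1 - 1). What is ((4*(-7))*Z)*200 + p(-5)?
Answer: 25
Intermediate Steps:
Z = 0 (Z = 0*(-2) = 0)
((4*(-7))*Z)*200 + p(-5) = ((4*(-7))*0)*200 + (-5)² = -28*0*200 + 25 = 0*200 + 25 = 0 + 25 = 25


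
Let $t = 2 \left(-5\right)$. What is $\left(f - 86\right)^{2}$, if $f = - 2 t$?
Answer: $4356$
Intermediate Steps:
$t = -10$
$f = 20$ ($f = \left(-2\right) \left(-10\right) = 20$)
$\left(f - 86\right)^{2} = \left(20 - 86\right)^{2} = \left(-66\right)^{2} = 4356$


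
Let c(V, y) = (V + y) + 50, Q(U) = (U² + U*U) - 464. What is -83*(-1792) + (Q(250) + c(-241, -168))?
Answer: 272913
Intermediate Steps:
Q(U) = -464 + 2*U² (Q(U) = (U² + U²) - 464 = 2*U² - 464 = -464 + 2*U²)
c(V, y) = 50 + V + y
-83*(-1792) + (Q(250) + c(-241, -168)) = -83*(-1792) + ((-464 + 2*250²) + (50 - 241 - 168)) = 148736 + ((-464 + 2*62500) - 359) = 148736 + ((-464 + 125000) - 359) = 148736 + (124536 - 359) = 148736 + 124177 = 272913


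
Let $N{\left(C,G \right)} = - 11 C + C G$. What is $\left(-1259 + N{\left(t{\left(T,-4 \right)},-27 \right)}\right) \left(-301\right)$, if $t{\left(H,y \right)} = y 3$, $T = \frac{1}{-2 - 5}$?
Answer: $241703$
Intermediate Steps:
$T = - \frac{1}{7}$ ($T = \frac{1}{-7} = - \frac{1}{7} \approx -0.14286$)
$t{\left(H,y \right)} = 3 y$
$\left(-1259 + N{\left(t{\left(T,-4 \right)},-27 \right)}\right) \left(-301\right) = \left(-1259 + 3 \left(-4\right) \left(-11 - 27\right)\right) \left(-301\right) = \left(-1259 - -456\right) \left(-301\right) = \left(-1259 + 456\right) \left(-301\right) = \left(-803\right) \left(-301\right) = 241703$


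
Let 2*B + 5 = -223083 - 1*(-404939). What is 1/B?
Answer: 2/181851 ≈ 1.0998e-5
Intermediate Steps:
B = 181851/2 (B = -5/2 + (-223083 - 1*(-404939))/2 = -5/2 + (-223083 + 404939)/2 = -5/2 + (½)*181856 = -5/2 + 90928 = 181851/2 ≈ 90926.)
1/B = 1/(181851/2) = 2/181851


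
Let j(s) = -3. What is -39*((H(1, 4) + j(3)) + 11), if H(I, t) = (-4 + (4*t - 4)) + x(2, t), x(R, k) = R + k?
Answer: -858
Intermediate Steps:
H(I, t) = -6 + 5*t (H(I, t) = (-4 + (4*t - 4)) + (2 + t) = (-4 + (-4 + 4*t)) + (2 + t) = (-8 + 4*t) + (2 + t) = -6 + 5*t)
-39*((H(1, 4) + j(3)) + 11) = -39*(((-6 + 5*4) - 3) + 11) = -39*(((-6 + 20) - 3) + 11) = -39*((14 - 3) + 11) = -39*(11 + 11) = -39*22 = -858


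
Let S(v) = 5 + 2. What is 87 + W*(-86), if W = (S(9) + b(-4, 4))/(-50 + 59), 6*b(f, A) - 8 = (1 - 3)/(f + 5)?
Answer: 95/9 ≈ 10.556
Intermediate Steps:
S(v) = 7
b(f, A) = 4/3 - 1/(3*(5 + f)) (b(f, A) = 4/3 + ((1 - 3)/(f + 5))/6 = 4/3 + (-2/(5 + f))/6 = 4/3 - 1/(3*(5 + f)))
W = 8/9 (W = (7 + (19 + 4*(-4))/(3*(5 - 4)))/(-50 + 59) = (7 + (⅓)*(19 - 16)/1)/9 = (7 + (⅓)*1*3)*(⅑) = (7 + 1)*(⅑) = 8*(⅑) = 8/9 ≈ 0.88889)
87 + W*(-86) = 87 + (8/9)*(-86) = 87 - 688/9 = 95/9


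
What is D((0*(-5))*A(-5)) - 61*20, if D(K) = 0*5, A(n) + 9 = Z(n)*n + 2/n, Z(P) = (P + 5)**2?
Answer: -1220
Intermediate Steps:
Z(P) = (5 + P)**2
A(n) = -9 + 2/n + n*(5 + n)**2 (A(n) = -9 + ((5 + n)**2*n + 2/n) = -9 + (n*(5 + n)**2 + 2/n) = -9 + (2/n + n*(5 + n)**2) = -9 + 2/n + n*(5 + n)**2)
D(K) = 0
D((0*(-5))*A(-5)) - 61*20 = 0 - 61*20 = 0 - 1220 = -1220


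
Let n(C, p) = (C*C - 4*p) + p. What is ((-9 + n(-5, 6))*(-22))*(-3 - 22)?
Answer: -1100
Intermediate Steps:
n(C, p) = C² - 3*p (n(C, p) = (C² - 4*p) + p = C² - 3*p)
((-9 + n(-5, 6))*(-22))*(-3 - 22) = ((-9 + ((-5)² - 3*6))*(-22))*(-3 - 22) = ((-9 + (25 - 18))*(-22))*(-25) = ((-9 + 7)*(-22))*(-25) = -2*(-22)*(-25) = 44*(-25) = -1100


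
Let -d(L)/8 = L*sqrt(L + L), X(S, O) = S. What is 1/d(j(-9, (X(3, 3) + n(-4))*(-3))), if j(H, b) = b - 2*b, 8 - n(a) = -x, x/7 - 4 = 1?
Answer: -sqrt(69)/152352 ≈ -5.4523e-5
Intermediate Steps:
x = 35 (x = 28 + 7*1 = 28 + 7 = 35)
n(a) = 43 (n(a) = 8 - (-1)*35 = 8 - 1*(-35) = 8 + 35 = 43)
j(H, b) = -b
d(L) = -8*sqrt(2)*L**(3/2) (d(L) = -8*L*sqrt(L + L) = -8*L*sqrt(2*L) = -8*L*sqrt(2)*sqrt(L) = -8*sqrt(2)*L**(3/2))
1/d(j(-9, (X(3, 3) + n(-4))*(-3))) = 1/(-8*sqrt(2)*(-(3 + 43)*(-3))**(3/2)) = 1/(-8*sqrt(2)*(-46*(-3))**(3/2)) = 1/(-8*sqrt(2)*(-1*(-138))**(3/2)) = 1/(-8*sqrt(2)*138**(3/2)) = 1/(-8*sqrt(2)*138*sqrt(138)) = 1/(-2208*sqrt(69)) = -sqrt(69)/152352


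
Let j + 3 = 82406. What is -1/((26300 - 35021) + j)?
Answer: -1/73682 ≈ -1.3572e-5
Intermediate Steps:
j = 82403 (j = -3 + 82406 = 82403)
-1/((26300 - 35021) + j) = -1/((26300 - 35021) + 82403) = -1/(-8721 + 82403) = -1/73682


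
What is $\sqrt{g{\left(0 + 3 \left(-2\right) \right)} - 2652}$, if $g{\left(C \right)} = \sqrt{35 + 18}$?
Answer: $\sqrt{-2652 + \sqrt{53}} \approx 51.427 i$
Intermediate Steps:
$g{\left(C \right)} = \sqrt{53}$
$\sqrt{g{\left(0 + 3 \left(-2\right) \right)} - 2652} = \sqrt{\sqrt{53} - 2652} = \sqrt{-2652 + \sqrt{53}}$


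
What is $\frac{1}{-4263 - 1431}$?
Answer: $- \frac{1}{5694} \approx -0.00017562$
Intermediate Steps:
$\frac{1}{-4263 - 1431} = \frac{1}{-5694} = - \frac{1}{5694}$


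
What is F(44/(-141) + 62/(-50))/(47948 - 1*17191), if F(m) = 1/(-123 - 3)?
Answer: -1/3875382 ≈ -2.5804e-7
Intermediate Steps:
F(m) = -1/126 (F(m) = 1/(-126) = -1/126)
F(44/(-141) + 62/(-50))/(47948 - 1*17191) = -1/(126*(47948 - 1*17191)) = -1/(126*(47948 - 17191)) = -1/126/30757 = -1/126*1/30757 = -1/3875382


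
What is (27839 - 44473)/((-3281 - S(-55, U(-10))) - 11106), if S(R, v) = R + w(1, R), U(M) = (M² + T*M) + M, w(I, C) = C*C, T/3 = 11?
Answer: 16634/17357 ≈ 0.95835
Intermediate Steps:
T = 33 (T = 3*11 = 33)
w(I, C) = C²
U(M) = M² + 34*M (U(M) = (M² + 33*M) + M = M² + 34*M)
S(R, v) = R + R²
(27839 - 44473)/((-3281 - S(-55, U(-10))) - 11106) = (27839 - 44473)/((-3281 - (-55)*(1 - 55)) - 11106) = -16634/((-3281 - (-55)*(-54)) - 11106) = -16634/((-3281 - 1*2970) - 11106) = -16634/((-3281 - 2970) - 11106) = -16634/(-6251 - 11106) = -16634/(-17357) = -16634*(-1/17357) = 16634/17357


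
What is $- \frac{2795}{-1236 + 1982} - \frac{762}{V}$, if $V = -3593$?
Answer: $- \frac{9473983}{2680378} \approx -3.5346$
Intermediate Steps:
$- \frac{2795}{-1236 + 1982} - \frac{762}{V} = - \frac{2795}{-1236 + 1982} - \frac{762}{-3593} = - \frac{2795}{746} - - \frac{762}{3593} = \left(-2795\right) \frac{1}{746} + \frac{762}{3593} = - \frac{2795}{746} + \frac{762}{3593} = - \frac{9473983}{2680378}$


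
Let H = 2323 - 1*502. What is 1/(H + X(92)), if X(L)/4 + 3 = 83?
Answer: 1/2141 ≈ 0.00046707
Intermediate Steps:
H = 1821 (H = 2323 - 502 = 1821)
X(L) = 320 (X(L) = -12 + 4*83 = -12 + 332 = 320)
1/(H + X(92)) = 1/(1821 + 320) = 1/2141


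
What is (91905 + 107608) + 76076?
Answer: 275589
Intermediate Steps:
(91905 + 107608) + 76076 = 199513 + 76076 = 275589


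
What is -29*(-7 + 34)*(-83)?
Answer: 64989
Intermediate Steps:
-29*(-7 + 34)*(-83) = -29*27*(-83) = -783*(-83) = 64989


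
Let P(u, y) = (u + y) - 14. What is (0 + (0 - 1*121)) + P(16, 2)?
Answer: -117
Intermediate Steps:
P(u, y) = -14 + u + y
(0 + (0 - 1*121)) + P(16, 2) = (0 + (0 - 1*121)) + (-14 + 16 + 2) = (0 + (0 - 121)) + 4 = (0 - 121) + 4 = -121 + 4 = -117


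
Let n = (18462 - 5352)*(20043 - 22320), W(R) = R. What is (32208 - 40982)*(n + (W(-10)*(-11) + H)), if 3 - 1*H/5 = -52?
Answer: 261913419790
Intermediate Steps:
H = 275 (H = 15 - 5*(-52) = 15 + 260 = 275)
n = -29851470 (n = 13110*(-2277) = -29851470)
(32208 - 40982)*(n + (W(-10)*(-11) + H)) = (32208 - 40982)*(-29851470 + (-10*(-11) + 275)) = -8774*(-29851470 + (110 + 275)) = -8774*(-29851470 + 385) = -8774*(-29851085) = 261913419790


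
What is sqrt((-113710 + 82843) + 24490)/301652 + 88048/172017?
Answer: 88048/172017 + I*sqrt(6377)/301652 ≈ 0.51186 + 0.00026473*I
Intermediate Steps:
sqrt((-113710 + 82843) + 24490)/301652 + 88048/172017 = sqrt(-30867 + 24490)*(1/301652) + 88048*(1/172017) = sqrt(-6377)*(1/301652) + 88048/172017 = (I*sqrt(6377))*(1/301652) + 88048/172017 = I*sqrt(6377)/301652 + 88048/172017 = 88048/172017 + I*sqrt(6377)/301652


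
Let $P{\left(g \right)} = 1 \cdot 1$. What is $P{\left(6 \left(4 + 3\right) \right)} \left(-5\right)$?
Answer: $-5$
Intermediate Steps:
$P{\left(g \right)} = 1$
$P{\left(6 \left(4 + 3\right) \right)} \left(-5\right) = 1 \left(-5\right) = -5$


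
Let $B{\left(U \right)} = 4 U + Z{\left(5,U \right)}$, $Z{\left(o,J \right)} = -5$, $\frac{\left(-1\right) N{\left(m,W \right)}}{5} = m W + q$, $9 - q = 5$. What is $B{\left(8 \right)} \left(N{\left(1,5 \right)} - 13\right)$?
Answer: $-1566$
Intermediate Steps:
$q = 4$ ($q = 9 - 5 = 4$)
$N{\left(m,W \right)} = -20 - 5 W m$ ($N{\left(m,W \right)} = - 5 \left(m W + 4\right) = - 5 \left(W m + 4\right) = - 5 \left(4 + W m\right) = -20 - 5 W m$)
$B{\left(U \right)} = -5 + 4 U$ ($B{\left(U \right)} = 4 U - 5 = -5 + 4 U$)
$B{\left(8 \right)} \left(N{\left(1,5 \right)} - 13\right) = \left(-5 + 4 \cdot 8\right) \left(\left(-20 - 25 \cdot 1\right) - 13\right) = \left(-5 + 32\right) \left(\left(-20 - 25\right) - 13\right) = 27 \left(-45 - 13\right) = 27 \left(-58\right) = -1566$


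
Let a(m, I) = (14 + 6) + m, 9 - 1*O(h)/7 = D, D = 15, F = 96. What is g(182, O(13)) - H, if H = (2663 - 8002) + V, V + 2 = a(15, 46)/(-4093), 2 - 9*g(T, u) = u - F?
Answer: 197319752/36837 ≈ 5356.6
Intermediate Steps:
O(h) = -42 (O(h) = 63 - 7*15 = 63 - 105 = -42)
g(T, u) = 98/9 - u/9 (g(T, u) = 2/9 - (u - 1*96)/9 = 2/9 - (u - 96)/9 = 2/9 - (-96 + u)/9 = 2/9 + (32/3 - u/9) = 98/9 - u/9)
a(m, I) = 20 + m
V = -8221/4093 (V = -2 + (20 + 15)/(-4093) = -2 + 35*(-1/4093) = -2 - 35/4093 = -8221/4093 ≈ -2.0086)
H = -21860748/4093 (H = (2663 - 8002) - 8221/4093 = -5339 - 8221/4093 = -21860748/4093 ≈ -5341.0)
g(182, O(13)) - H = (98/9 - ⅑*(-42)) - 1*(-21860748/4093) = (98/9 + 14/3) + 21860748/4093 = 140/9 + 21860748/4093 = 197319752/36837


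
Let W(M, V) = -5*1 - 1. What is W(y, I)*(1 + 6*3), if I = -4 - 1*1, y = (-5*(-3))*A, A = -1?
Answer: -114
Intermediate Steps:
y = -15 (y = -5*(-3)*(-1) = 15*(-1) = -15)
I = -5 (I = -4 - 1 = -5)
W(M, V) = -6 (W(M, V) = -5 - 1 = -6)
W(y, I)*(1 + 6*3) = -6*(1 + 6*3) = -6*(1 + 18) = -6*19 = -114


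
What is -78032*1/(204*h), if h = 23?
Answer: -19508/1173 ≈ -16.631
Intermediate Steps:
-78032*1/(204*h) = -78032/((23*(-6))*(-34)) = -78032/((-138*(-34))) = -78032/4692 = -78032*1/4692 = -19508/1173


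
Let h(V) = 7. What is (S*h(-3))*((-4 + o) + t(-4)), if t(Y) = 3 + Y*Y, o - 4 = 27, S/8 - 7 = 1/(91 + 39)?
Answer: 1173368/65 ≈ 18052.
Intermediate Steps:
S = 3644/65 (S = 56 + 8/(91 + 39) = 56 + 8/130 = 56 + 8*(1/130) = 56 + 4/65 = 3644/65 ≈ 56.062)
o = 31 (o = 4 + 27 = 31)
t(Y) = 3 + Y²
(S*h(-3))*((-4 + o) + t(-4)) = ((3644/65)*7)*((-4 + 31) + (3 + (-4)²)) = 25508*(27 + (3 + 16))/65 = 25508*(27 + 19)/65 = (25508/65)*46 = 1173368/65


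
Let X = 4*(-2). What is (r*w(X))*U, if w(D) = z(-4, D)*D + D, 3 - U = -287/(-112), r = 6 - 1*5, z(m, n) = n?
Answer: 49/2 ≈ 24.500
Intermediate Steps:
X = -8
r = 1 (r = 6 - 5 = 1)
U = 7/16 (U = 3 - (-287)/(-112) = 3 - (-287)*(-1)/112 = 3 - 1*41/16 = 3 - 41/16 = 7/16 ≈ 0.43750)
w(D) = D + D**2 (w(D) = D*D + D = D**2 + D = D + D**2)
(r*w(X))*U = (1*(-8*(1 - 8)))*(7/16) = (1*(-8*(-7)))*(7/16) = (1*56)*(7/16) = 56*(7/16) = 49/2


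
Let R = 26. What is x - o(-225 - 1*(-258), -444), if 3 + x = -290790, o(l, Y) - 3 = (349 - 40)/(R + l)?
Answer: -17157273/59 ≈ -2.9080e+5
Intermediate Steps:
o(l, Y) = 3 + 309/(26 + l) (o(l, Y) = 3 + (349 - 40)/(26 + l) = 3 + 309/(26 + l))
x = -290793 (x = -3 - 290790 = -290793)
x - o(-225 - 1*(-258), -444) = -290793 - 3*(129 + (-225 - 1*(-258)))/(26 + (-225 - 1*(-258))) = -290793 - 3*(129 + (-225 + 258))/(26 + (-225 + 258)) = -290793 - 3*(129 + 33)/(26 + 33) = -290793 - 3*162/59 = -290793 - 1*486/59 = -290793 - 486/59 = -17157273/59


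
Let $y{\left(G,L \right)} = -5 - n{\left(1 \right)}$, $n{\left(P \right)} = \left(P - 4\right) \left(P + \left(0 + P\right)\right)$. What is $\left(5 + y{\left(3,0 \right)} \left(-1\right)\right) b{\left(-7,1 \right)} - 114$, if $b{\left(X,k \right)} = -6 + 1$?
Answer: $-134$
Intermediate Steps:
$b{\left(X,k \right)} = -5$
$n{\left(P \right)} = 2 P \left(-4 + P\right)$ ($n{\left(P \right)} = \left(-4 + P\right) \left(P + P\right) = \left(-4 + P\right) 2 P = 2 P \left(-4 + P\right)$)
$y{\left(G,L \right)} = 1$ ($y{\left(G,L \right)} = -5 - 2 \cdot 1 \left(-4 + 1\right) = -5 - 2 \cdot 1 \left(-3\right) = -5 - -6 = -5 + 6 = 1$)
$\left(5 + y{\left(3,0 \right)} \left(-1\right)\right) b{\left(-7,1 \right)} - 114 = \left(5 + 1 \left(-1\right)\right) \left(-5\right) - 114 = \left(5 - 1\right) \left(-5\right) - 114 = 4 \left(-5\right) - 114 = -20 - 114 = -134$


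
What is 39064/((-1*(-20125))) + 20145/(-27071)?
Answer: 28351453/23687125 ≈ 1.1969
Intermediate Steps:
39064/((-1*(-20125))) + 20145/(-27071) = 39064/20125 + 20145*(-1/27071) = 39064*(1/20125) - 20145/27071 = 39064/20125 - 20145/27071 = 28351453/23687125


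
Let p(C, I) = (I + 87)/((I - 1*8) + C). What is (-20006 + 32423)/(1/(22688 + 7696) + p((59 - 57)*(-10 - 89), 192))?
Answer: -2640946896/4238561 ≈ -623.08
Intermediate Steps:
p(C, I) = (87 + I)/(-8 + C + I) (p(C, I) = (87 + I)/((I - 8) + C) = (87 + I)/((-8 + I) + C) = (87 + I)/(-8 + C + I))
(-20006 + 32423)/(1/(22688 + 7696) + p((59 - 57)*(-10 - 89), 192)) = (-20006 + 32423)/(1/(22688 + 7696) + (87 + 192)/(-8 + (59 - 57)*(-10 - 89) + 192)) = 12417/(1/30384 + 279/(-8 + 2*(-99) + 192)) = 12417/(1/30384 + 279/(-8 - 198 + 192)) = 12417/(1/30384 + 279/(-14)) = 12417/(1/30384 - 1/14*279) = 12417/(1/30384 - 279/14) = 12417/(-4238561/212688) = 12417*(-212688/4238561) = -2640946896/4238561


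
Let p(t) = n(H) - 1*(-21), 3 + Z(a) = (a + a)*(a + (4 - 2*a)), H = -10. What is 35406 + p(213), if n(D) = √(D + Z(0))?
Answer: 35427 + I*√13 ≈ 35427.0 + 3.6056*I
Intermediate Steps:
Z(a) = -3 + 2*a*(4 - a) (Z(a) = -3 + (a + a)*(a + (4 - 2*a)) = -3 + (2*a)*(4 - a) = -3 + 2*a*(4 - a))
n(D) = √(-3 + D) (n(D) = √(D + (-3 - 2*0² + 8*0)) = √(D + (-3 - 2*0 + 0)) = √(D + (-3 + 0 + 0)) = √(D - 3) = √(-3 + D))
p(t) = 21 + I*√13 (p(t) = √(-3 - 10) - 1*(-21) = √(-13) + 21 = I*√13 + 21 = 21 + I*√13)
35406 + p(213) = 35406 + (21 + I*√13) = 35427 + I*√13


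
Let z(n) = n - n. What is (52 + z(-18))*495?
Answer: 25740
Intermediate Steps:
z(n) = 0
(52 + z(-18))*495 = (52 + 0)*495 = 52*495 = 25740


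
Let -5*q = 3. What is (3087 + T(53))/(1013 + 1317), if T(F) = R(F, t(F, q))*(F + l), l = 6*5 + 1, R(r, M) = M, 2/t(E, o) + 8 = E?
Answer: 46361/34950 ≈ 1.3265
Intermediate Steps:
q = -⅗ (q = -⅕*3 = -⅗ ≈ -0.60000)
t(E, o) = 2/(-8 + E)
l = 31 (l = 30 + 1 = 31)
T(F) = 2*(31 + F)/(-8 + F) (T(F) = (2/(-8 + F))*(F + 31) = (2/(-8 + F))*(31 + F) = 2*(31 + F)/(-8 + F))
(3087 + T(53))/(1013 + 1317) = (3087 + 2*(31 + 53)/(-8 + 53))/(1013 + 1317) = (3087 + 2*84/45)/2330 = (3087 + 2*(1/45)*84)*(1/2330) = (3087 + 56/15)*(1/2330) = (46361/15)*(1/2330) = 46361/34950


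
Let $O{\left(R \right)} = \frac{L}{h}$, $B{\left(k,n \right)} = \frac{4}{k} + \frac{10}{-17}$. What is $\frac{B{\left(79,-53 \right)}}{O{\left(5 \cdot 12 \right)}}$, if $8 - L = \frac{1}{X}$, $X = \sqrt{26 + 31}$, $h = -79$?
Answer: $\frac{329232}{61999} + \frac{722 \sqrt{57}}{61999} \approx 5.3982$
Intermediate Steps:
$B{\left(k,n \right)} = - \frac{10}{17} + \frac{4}{k}$ ($B{\left(k,n \right)} = \frac{4}{k} + 10 \left(- \frac{1}{17}\right) = \frac{4}{k} - \frac{10}{17} = - \frac{10}{17} + \frac{4}{k}$)
$X = \sqrt{57} \approx 7.5498$
$L = 8 - \frac{\sqrt{57}}{57}$ ($L = 8 - \frac{1}{\sqrt{57}} = 8 - \frac{\sqrt{57}}{57} \approx 7.8675$)
$O{\left(R \right)} = - \frac{8}{79} + \frac{\sqrt{57}}{4503}$ ($O{\left(R \right)} = \frac{8 - \frac{\sqrt{57}}{57}}{-79} = \left(8 - \frac{\sqrt{57}}{57}\right) \left(- \frac{1}{79}\right) = - \frac{8}{79} + \frac{\sqrt{57}}{4503}$)
$\frac{B{\left(79,-53 \right)}}{O{\left(5 \cdot 12 \right)}} = \frac{- \frac{10}{17} + \frac{4}{79}}{- \frac{8}{79} + \frac{\sqrt{57}}{4503}} = - \frac{722}{1343 \left(- \frac{8}{79} + \frac{\sqrt{57}}{4503}\right)}$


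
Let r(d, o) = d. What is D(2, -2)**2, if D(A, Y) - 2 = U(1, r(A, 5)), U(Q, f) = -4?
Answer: 4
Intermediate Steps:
D(A, Y) = -2 (D(A, Y) = 2 - 4 = -2)
D(2, -2)**2 = (-2)**2 = 4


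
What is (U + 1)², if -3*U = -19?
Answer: 484/9 ≈ 53.778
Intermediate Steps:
U = 19/3 (U = -⅓*(-19) = 19/3 ≈ 6.3333)
(U + 1)² = (19/3 + 1)² = (22/3)² = 484/9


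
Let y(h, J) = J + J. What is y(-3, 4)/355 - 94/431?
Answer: -29922/153005 ≈ -0.19556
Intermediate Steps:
y(h, J) = 2*J
y(-3, 4)/355 - 94/431 = (2*4)/355 - 94/431 = 8*(1/355) - 94*1/431 = 8/355 - 94/431 = -29922/153005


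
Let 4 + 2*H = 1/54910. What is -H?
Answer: 219639/109820 ≈ 2.0000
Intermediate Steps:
H = -219639/109820 (H = -2 + (½)/54910 = -2 + (½)*(1/54910) = -2 + 1/109820 = -219639/109820 ≈ -2.0000)
-H = -1*(-219639/109820) = 219639/109820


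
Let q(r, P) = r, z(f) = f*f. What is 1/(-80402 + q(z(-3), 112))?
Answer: -1/80393 ≈ -1.2439e-5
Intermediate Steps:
z(f) = f²
1/(-80402 + q(z(-3), 112)) = 1/(-80402 + (-3)²) = 1/(-80402 + 9) = 1/(-80393) = -1/80393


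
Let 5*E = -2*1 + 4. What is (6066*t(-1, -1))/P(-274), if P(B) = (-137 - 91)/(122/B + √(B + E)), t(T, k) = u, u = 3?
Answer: 185013/5206 - 9099*I*√190/95 ≈ 35.538 - 1320.2*I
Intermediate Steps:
t(T, k) = 3
E = ⅖ (E = (-2*1 + 4)/5 = (-2 + 4)/5 = (⅕)*2 = ⅖ ≈ 0.40000)
P(B) = -228/(√(⅖ + B) + 122/B) (P(B) = (-137 - 91)/(122/B + √(B + ⅖)) = -228/(122/B + √(⅖ + B)) = -228/(√(⅖ + B) + 122/B))
(6066*t(-1, -1))/P(-274) = (6066*3)/((-1140*(-274)/(610 - 274*√5*√(2 + 5*(-274))))) = 18198/((-1140*(-274)/(610 - 274*√5*√(2 - 1370)))) = 18198/((-1140*(-274)/(610 - 274*√5*√(-1368)))) = 18198/((-1140*(-274)/(610 - 274*√5*6*I*√38))) = 18198/((-1140*(-274)/(610 - 1644*I*√190))) = 18198/((312360/(610 - 1644*I*√190))) = 18198*(61/31236 - I*√190/190) = 185013/5206 - 9099*I*√190/95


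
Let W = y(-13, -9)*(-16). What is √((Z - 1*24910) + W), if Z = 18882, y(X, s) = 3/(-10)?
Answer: 2*I*√37645/5 ≈ 77.609*I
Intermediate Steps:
y(X, s) = -3/10 (y(X, s) = 3*(-⅒) = -3/10)
W = 24/5 (W = -3/10*(-16) = 24/5 ≈ 4.8000)
√((Z - 1*24910) + W) = √((18882 - 1*24910) + 24/5) = √((18882 - 24910) + 24/5) = √(-6028 + 24/5) = √(-30116/5) = 2*I*√37645/5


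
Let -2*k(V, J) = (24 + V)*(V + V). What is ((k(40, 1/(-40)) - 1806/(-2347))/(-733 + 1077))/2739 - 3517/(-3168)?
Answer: 29387871863/26536571424 ≈ 1.1074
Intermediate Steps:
k(V, J) = -V*(24 + V) (k(V, J) = -(24 + V)*(V + V)/2 = -(24 + V)*2*V/2 = -V*(24 + V))
((k(40, 1/(-40)) - 1806/(-2347))/(-733 + 1077))/2739 - 3517/(-3168) = ((-1*40*(24 + 40) - 1806/(-2347))/(-733 + 1077))/2739 - 3517/(-3168) = ((-1*40*64 - 1806*(-1/2347))/344)*(1/2739) - 3517*(-1/3168) = ((-2560 + 1806/2347)*(1/344))*(1/2739) + 3517/3168 = -6006514/2347*1/344*(1/2739) + 3517/3168 = -3003257/403684*1/2739 + 3517/3168 = -3003257/1105690476 + 3517/3168 = 29387871863/26536571424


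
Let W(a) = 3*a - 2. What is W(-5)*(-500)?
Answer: 8500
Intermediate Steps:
W(a) = -2 + 3*a
W(-5)*(-500) = (-2 + 3*(-5))*(-500) = (-2 - 15)*(-500) = -17*(-500) = 8500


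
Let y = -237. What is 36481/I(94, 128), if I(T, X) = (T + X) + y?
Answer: -36481/15 ≈ -2432.1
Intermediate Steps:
I(T, X) = -237 + T + X (I(T, X) = (T + X) - 237 = -237 + T + X)
36481/I(94, 128) = 36481/(-237 + 94 + 128) = 36481/(-15) = 36481*(-1/15) = -36481/15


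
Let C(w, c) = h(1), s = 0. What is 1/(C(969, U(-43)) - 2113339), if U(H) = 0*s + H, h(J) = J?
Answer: -1/2113338 ≈ -4.7319e-7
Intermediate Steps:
U(H) = H (U(H) = 0*0 + H = 0 + H = H)
C(w, c) = 1
1/(C(969, U(-43)) - 2113339) = 1/(1 - 2113339) = 1/(-2113338) = -1/2113338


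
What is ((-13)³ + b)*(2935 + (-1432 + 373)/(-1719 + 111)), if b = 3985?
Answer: 703360311/134 ≈ 5.2490e+6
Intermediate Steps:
((-13)³ + b)*(2935 + (-1432 + 373)/(-1719 + 111)) = ((-13)³ + 3985)*(2935 + (-1432 + 373)/(-1719 + 111)) = (-2197 + 3985)*(2935 - 1059/(-1608)) = 1788*(2935 - 1059*(-1/1608)) = 1788*(2935 + 353/536) = 1788*(1573513/536) = 703360311/134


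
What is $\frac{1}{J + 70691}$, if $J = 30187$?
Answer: $\frac{1}{100878} \approx 9.913 \cdot 10^{-6}$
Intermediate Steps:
$\frac{1}{J + 70691} = \frac{1}{30187 + 70691} = \frac{1}{100878}$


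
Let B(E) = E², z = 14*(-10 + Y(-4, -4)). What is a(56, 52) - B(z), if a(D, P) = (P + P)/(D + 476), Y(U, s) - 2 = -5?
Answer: -4405466/133 ≈ -33124.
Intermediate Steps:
Y(U, s) = -3 (Y(U, s) = 2 - 5 = -3)
a(D, P) = 2*P/(476 + D) (a(D, P) = (2*P)/(476 + D) = 2*P/(476 + D))
z = -182 (z = 14*(-10 - 3) = 14*(-13) = -182)
a(56, 52) - B(z) = 2*52/(476 + 56) - 1*(-182)² = 2*52/532 - 1*33124 = 2*52*(1/532) - 33124 = 26/133 - 33124 = -4405466/133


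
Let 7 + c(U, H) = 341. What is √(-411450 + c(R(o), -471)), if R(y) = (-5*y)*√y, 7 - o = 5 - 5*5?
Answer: 2*I*√102779 ≈ 641.18*I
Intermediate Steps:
o = 27 (o = 7 - (5 - 5*5) = 7 - (5 - 25) = 7 - 1*(-20) = 7 + 20 = 27)
R(y) = -5*y^(3/2)
c(U, H) = 334 (c(U, H) = -7 + 341 = 334)
√(-411450 + c(R(o), -471)) = √(-411450 + 334) = √(-411116) = 2*I*√102779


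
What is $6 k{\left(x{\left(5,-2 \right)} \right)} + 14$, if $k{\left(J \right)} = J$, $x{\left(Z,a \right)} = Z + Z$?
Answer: $74$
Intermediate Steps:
$x{\left(Z,a \right)} = 2 Z$
$6 k{\left(x{\left(5,-2 \right)} \right)} + 14 = 6 \cdot 2 \cdot 5 + 14 = 6 \cdot 10 + 14 = 60 + 14 = 74$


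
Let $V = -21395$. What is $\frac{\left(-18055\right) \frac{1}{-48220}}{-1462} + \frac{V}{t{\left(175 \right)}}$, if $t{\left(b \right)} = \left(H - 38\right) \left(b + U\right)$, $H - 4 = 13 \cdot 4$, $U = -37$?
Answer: $- \frac{75417092821}{8755806888} \approx -8.6134$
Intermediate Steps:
$H = 56$ ($H = 4 + 13 \cdot 4 = 4 + 52 = 56$)
$t{\left(b \right)} = -666 + 18 b$ ($t{\left(b \right)} = \left(56 - 38\right) \left(b - 37\right) = 18 \left(-37 + b\right) = -666 + 18 b$)
$\frac{\left(-18055\right) \frac{1}{-48220}}{-1462} + \frac{V}{t{\left(175 \right)}} = \frac{\left(-18055\right) \frac{1}{-48220}}{-1462} - \frac{21395}{-666 + 18 \cdot 175} = \left(-18055\right) \left(- \frac{1}{48220}\right) \left(- \frac{1}{1462}\right) - \frac{21395}{-666 + 3150} = \frac{3611}{9644} \left(- \frac{1}{1462}\right) - \frac{21395}{2484} = - \frac{3611}{14099528} - \frac{21395}{2484} = - \frac{75417092821}{8755806888}$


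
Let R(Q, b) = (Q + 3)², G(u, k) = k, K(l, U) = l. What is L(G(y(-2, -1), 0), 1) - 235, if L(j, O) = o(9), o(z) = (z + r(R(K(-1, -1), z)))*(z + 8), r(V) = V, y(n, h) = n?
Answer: -14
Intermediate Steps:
R(Q, b) = (3 + Q)²
o(z) = (4 + z)*(8 + z) (o(z) = (z + (3 - 1)²)*(z + 8) = (z + 2²)*(8 + z) = (z + 4)*(8 + z) = (4 + z)*(8 + z))
L(j, O) = 221 (L(j, O) = 32 + 9² + 12*9 = 32 + 81 + 108 = 221)
L(G(y(-2, -1), 0), 1) - 235 = 221 - 235 = -14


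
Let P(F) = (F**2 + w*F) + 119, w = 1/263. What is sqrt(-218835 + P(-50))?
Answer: I*sqrt(14955457654)/263 ≈ 464.99*I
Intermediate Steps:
w = 1/263 ≈ 0.0038023
P(F) = 119 + F**2 + F/263 (P(F) = (F**2 + F/263) + 119 = 119 + F**2 + F/263)
sqrt(-218835 + P(-50)) = sqrt(-218835 + (119 + (-50)**2 + (1/263)*(-50))) = sqrt(-218835 + (119 + 2500 - 50/263)) = sqrt(-218835 + 688747/263) = sqrt(-56864858/263) = I*sqrt(14955457654)/263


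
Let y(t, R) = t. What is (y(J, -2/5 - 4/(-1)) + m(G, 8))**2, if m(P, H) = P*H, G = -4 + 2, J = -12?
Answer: 784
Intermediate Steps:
G = -2
m(P, H) = H*P
(y(J, -2/5 - 4/(-1)) + m(G, 8))**2 = (-12 + 8*(-2))**2 = (-12 - 16)**2 = (-28)**2 = 784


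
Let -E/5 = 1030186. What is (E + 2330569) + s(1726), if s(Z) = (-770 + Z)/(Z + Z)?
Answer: -2433971304/863 ≈ -2.8204e+6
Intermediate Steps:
E = -5150930 (E = -5*1030186 = -5150930)
s(Z) = (-770 + Z)/(2*Z) (s(Z) = (-770 + Z)/((2*Z)) = (-770 + Z)*(1/(2*Z)) = (-770 + Z)/(2*Z))
(E + 2330569) + s(1726) = (-5150930 + 2330569) + (1/2)*(-770 + 1726)/1726 = -2820361 + (1/2)*(1/1726)*956 = -2820361 + 239/863 = -2433971304/863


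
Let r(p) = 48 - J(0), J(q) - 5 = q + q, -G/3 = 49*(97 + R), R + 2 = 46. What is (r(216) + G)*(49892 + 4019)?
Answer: -1115095124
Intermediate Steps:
R = 44 (R = -2 + 46 = 44)
G = -20727 (G = -147*(97 + 44) = -147*141 = -3*6909 = -20727)
J(q) = 5 + 2*q (J(q) = 5 + (q + q) = 5 + 2*q)
r(p) = 43 (r(p) = 48 - (5 + 2*0) = 48 - (5 + 0) = 48 - 1*5 = 48 - 5 = 43)
(r(216) + G)*(49892 + 4019) = (43 - 20727)*(49892 + 4019) = -20684*53911 = -1115095124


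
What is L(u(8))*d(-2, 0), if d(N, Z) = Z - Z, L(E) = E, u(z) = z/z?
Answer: 0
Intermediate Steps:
u(z) = 1
d(N, Z) = 0
L(u(8))*d(-2, 0) = 1*0 = 0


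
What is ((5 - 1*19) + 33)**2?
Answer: 361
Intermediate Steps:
((5 - 1*19) + 33)**2 = ((5 - 19) + 33)**2 = (-14 + 33)**2 = 19**2 = 361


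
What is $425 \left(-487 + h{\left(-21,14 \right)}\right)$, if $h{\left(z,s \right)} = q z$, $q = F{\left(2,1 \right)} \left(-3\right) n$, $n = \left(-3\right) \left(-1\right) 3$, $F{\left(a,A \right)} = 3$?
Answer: $515950$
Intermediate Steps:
$n = 9$ ($n = 3 \cdot 3 = 9$)
$q = -81$ ($q = 3 \left(-3\right) 9 = \left(-9\right) 9 = -81$)
$h{\left(z,s \right)} = - 81 z$
$425 \left(-487 + h{\left(-21,14 \right)}\right) = 425 \left(-487 - -1701\right) = 425 \left(-487 + 1701\right) = 425 \cdot 1214 = 515950$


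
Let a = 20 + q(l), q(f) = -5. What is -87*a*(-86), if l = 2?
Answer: 112230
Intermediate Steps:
a = 15 (a = 20 - 5 = 15)
-87*a*(-86) = -87*15*(-86) = -1305*(-86) = 112230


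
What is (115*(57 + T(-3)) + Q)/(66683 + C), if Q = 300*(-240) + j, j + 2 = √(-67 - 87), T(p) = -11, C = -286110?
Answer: 66712/219427 - I*√154/219427 ≈ 0.30403 - 5.6555e-5*I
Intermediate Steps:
j = -2 + I*√154 (j = -2 + √(-67 - 87) = -2 + √(-154) = -2 + I*√154 ≈ -2.0 + 12.41*I)
Q = -72002 + I*√154 (Q = 300*(-240) + (-2 + I*√154) = -72000 + (-2 + I*√154) = -72002 + I*√154 ≈ -72002.0 + 12.41*I)
(115*(57 + T(-3)) + Q)/(66683 + C) = (115*(57 - 11) + (-72002 + I*√154))/(66683 - 286110) = (115*46 + (-72002 + I*√154))/(-219427) = (5290 + (-72002 + I*√154))*(-1/219427) = (-66712 + I*√154)*(-1/219427) = 66712/219427 - I*√154/219427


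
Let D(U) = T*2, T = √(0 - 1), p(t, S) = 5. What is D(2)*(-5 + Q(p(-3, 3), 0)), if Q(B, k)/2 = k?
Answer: -10*I ≈ -10.0*I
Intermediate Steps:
T = I (T = √(-1) = I ≈ 1.0*I)
D(U) = 2*I (D(U) = I*2 = 2*I)
Q(B, k) = 2*k
D(2)*(-5 + Q(p(-3, 3), 0)) = (2*I)*(-5 + 2*0) = (2*I)*(-5 + 0) = (2*I)*(-5) = -10*I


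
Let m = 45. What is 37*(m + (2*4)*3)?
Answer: 2553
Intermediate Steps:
37*(m + (2*4)*3) = 37*(45 + (2*4)*3) = 37*(45 + 8*3) = 37*(45 + 24) = 37*69 = 2553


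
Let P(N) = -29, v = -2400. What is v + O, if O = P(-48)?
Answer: -2429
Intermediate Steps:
O = -29
v + O = -2400 - 29 = -2429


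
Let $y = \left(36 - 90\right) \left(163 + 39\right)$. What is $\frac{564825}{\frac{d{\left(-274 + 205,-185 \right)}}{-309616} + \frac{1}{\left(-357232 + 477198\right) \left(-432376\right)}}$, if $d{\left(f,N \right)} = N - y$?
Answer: $- \frac{94489996197697916200}{5793817766279} \approx -1.6309 \cdot 10^{7}$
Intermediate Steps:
$y = -10908$ ($y = \left(-54\right) 202 = -10908$)
$d{\left(f,N \right)} = 10908 + N$ ($d{\left(f,N \right)} = N - -10908 = N + 10908 = 10908 + N$)
$\frac{564825}{\frac{d{\left(-274 + 205,-185 \right)}}{-309616} + \frac{1}{\left(-357232 + 477198\right) \left(-432376\right)}} = \frac{564825}{\frac{10908 - 185}{-309616} + \frac{1}{\left(-357232 + 477198\right) \left(-432376\right)}} = \frac{564825}{10723 \left(- \frac{1}{309616}\right) + \frac{1}{119966} \left(- \frac{1}{432376}\right)} = \frac{564825}{- \frac{10723}{309616} + \frac{1}{119966} \left(- \frac{1}{432376}\right)} = \frac{564825}{- \frac{10723}{309616} - \frac{1}{51870419216}} = \frac{564825}{- \frac{17381453298837}{501872241124408}} = 564825 \left(- \frac{501872241124408}{17381453298837}\right) = - \frac{94489996197697916200}{5793817766279}$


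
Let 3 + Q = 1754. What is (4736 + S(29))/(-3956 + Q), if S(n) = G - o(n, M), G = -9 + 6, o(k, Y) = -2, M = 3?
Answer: -947/441 ≈ -2.1474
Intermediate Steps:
Q = 1751 (Q = -3 + 1754 = 1751)
G = -3
S(n) = -1 (S(n) = -3 - 1*(-2) = -3 + 2 = -1)
(4736 + S(29))/(-3956 + Q) = (4736 - 1)/(-3956 + 1751) = 4735/(-2205) = 4735*(-1/2205) = -947/441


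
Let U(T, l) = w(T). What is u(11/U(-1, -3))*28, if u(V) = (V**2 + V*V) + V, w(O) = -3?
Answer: 5852/9 ≈ 650.22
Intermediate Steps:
U(T, l) = -3
u(V) = V + 2*V**2 (u(V) = (V**2 + V**2) + V = 2*V**2 + V = V + 2*V**2)
u(11/U(-1, -3))*28 = ((11/(-3))*(1 + 2*(11/(-3))))*28 = ((11*(-1/3))*(1 + 2*(11*(-1/3))))*28 = -11*(1 + 2*(-11/3))/3*28 = -11*(1 - 22/3)/3*28 = -11/3*(-19/3)*28 = (209/9)*28 = 5852/9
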